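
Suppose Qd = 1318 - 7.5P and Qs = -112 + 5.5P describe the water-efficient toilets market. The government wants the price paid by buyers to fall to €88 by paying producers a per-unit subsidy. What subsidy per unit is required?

At a buyer price of 88, quantity demanded is 1318 − 7.5·88 = 658.
Sellers supply 658 only when they receive Ps with -112 + 5.5·Ps = 658, i.e. Ps = 140.
s = Ps − Pb = 140 − 88 = 52.

Required subsidy s = €52 per unit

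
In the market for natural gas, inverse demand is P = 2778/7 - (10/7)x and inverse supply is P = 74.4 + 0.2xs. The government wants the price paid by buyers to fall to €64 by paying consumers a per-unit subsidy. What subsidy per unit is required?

Required subsidy s = €57 per unit

At a buyer price of 64, quantity demanded is 277.8 − 0.7·64 = 233.
Sellers supply 233 only when they receive Ps = 74.4 + 0.2·233 = 121.
s = Ps − Pb = 121 − 64 = 57.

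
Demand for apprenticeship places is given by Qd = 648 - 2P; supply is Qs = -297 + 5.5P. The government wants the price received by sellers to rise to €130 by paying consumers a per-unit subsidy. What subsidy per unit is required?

Required subsidy s = €15 per unit

At a seller price of 130, quantity supplied is -297 + 5.5·130 = 418.
Buyers absorb 418 only when they pay Pb with 648 − 2·Pb = 418, i.e. Pb = 115.
s = Ps − Pb = 130 − 115 = 15.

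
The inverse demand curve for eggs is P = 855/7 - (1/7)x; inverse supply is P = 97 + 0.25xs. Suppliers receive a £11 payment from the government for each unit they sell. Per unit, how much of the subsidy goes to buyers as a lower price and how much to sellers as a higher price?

Pre-subsidy: 855/7 - (1/7)x = 97 + 0.25x gives x* = 64 and P* = 113.
With the subsidy, sellers receive Ps = Pb + 11 for each unit, where Pb is the price buyers pay.
On the curves, Pb = 855/7 - (1/7)x and Ps = 97 + 0.25x; the wedge Ps − Pb = 11 gives 97 + 0.25x − (855/7 - (1/7)x) = 11, so x' = 92.
Then Pb = 855/7 − (1/7)·92 = 109 and Ps = 97 + 0.25·92 = 120.
Buyers' price falls by P* − Pb = 113 − 109 = 4; sellers' price rises by Ps − P* = 120 − 113 = 7.

Buyers gain £4 per unit; sellers gain £7 per unit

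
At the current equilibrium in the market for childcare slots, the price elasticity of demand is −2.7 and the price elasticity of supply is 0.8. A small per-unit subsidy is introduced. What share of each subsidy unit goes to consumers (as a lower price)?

For a small subsidy around the equilibrium, the benefit split depends on the relative slopes, which at a point are proportional to the elasticities.
Buyer share = εs/(εs + |εd|) = 0.8/(0.8 + 2.7) = 8/35; seller share = |εd|/(εs + |εd|) = 27/35.

Consumer share = 8/35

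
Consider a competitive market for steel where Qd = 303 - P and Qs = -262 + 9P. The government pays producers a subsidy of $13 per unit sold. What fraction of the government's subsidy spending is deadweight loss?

Pre-subsidy: 303 - P = -262 + 9P gives P* = 56.5, Q* = 246.5.
With the subsidy, sellers receive Ps = Pb + 13 for each unit, where Pb is the price buyers pay.
Supply in terms of Pb becomes Qs = -262 + 9(Pb + 13) = -145 + 9Pb. Setting this equal to demand: 303 - Pb = -145 + 9Pb, so Pb = 44.8.
Sellers receive Ps = 44.8 + 13 = 57.8; Q' = 303 − 1·44.8 = 258.2.
ΔCS = ½(246.5 + 258.2)(56.5 − 44.8) = 2952.495; ΔPS = ½(246.5 + 258.2)(57.8 − 56.5) = 328.055.
Government spending = 13 × 258.2 = 3356.6.
DWL = ½ × 13 × (258.2 − 246.5) = 76.05; fraction = 76.05 / 3356.6 = 117/5164.

DWL / government spending = 117/5164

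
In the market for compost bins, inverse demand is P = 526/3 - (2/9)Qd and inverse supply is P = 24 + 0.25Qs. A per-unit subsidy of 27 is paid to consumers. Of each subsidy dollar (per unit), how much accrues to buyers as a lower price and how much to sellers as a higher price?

Pre-subsidy: 526/3 - (2/9)Q = 24 + 0.25Q gives Q* = 5448/17 and P* = 1770/17.
With the rebate, buyers effectively pay Pb = Ps − 27, where Ps is the price sellers receive.
On the curves, Pb = 526/3 - (2/9)Q and Ps = 24 + 0.25Q; the wedge Ps − Pb = 27 gives 24 + 0.25Q − (526/3 - (2/9)Q) = 27, so Q' = 6420/17.
Then Pb = 526/3 − (2/9)·(6420/17) = 1554/17 and Ps = 24 + 0.25·(6420/17) = 2013/17.
Buyers' price falls by P* − Pb = 1770/17 − 1554/17 = 216/17; sellers' price rises by Ps − P* = 2013/17 − 1770/17 = 243/17.

Buyers gain 216/17 per unit; sellers gain 243/17 per unit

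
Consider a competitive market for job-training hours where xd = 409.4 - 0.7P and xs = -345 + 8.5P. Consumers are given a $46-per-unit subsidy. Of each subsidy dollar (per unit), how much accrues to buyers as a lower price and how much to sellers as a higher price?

Pre-subsidy: 409.4 - 0.7P = -345 + 8.5P gives P* = 82, x* = 352.
With the rebate, buyers effectively pay Pb = Ps − 46, where Ps is the price sellers receive.
Demand in terms of Ps becomes xd = 409.4 − 0.7(Ps − 46) = 441.6 - 0.7Ps. Setting this equal to supply: 441.6 - 0.7Ps = -345 + 8.5Ps, so Ps = 85.5.
Buyers pay Pb = 85.5 − 46 = 39.5; x' = -345 + 8.5·85.5 = 381.75.
Buyers' price falls by P* − Pb = 82 − 39.5 = 42.5; sellers' price rises by Ps − P* = 85.5 − 82 = 3.5.

Buyers gain $42.5 per unit; sellers gain $3.5 per unit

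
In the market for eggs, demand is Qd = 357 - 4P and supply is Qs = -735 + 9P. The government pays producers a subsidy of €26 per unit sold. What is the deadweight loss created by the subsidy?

Pre-subsidy: 357 - 4P = -735 + 9P gives P* = 84, Q* = 21.
With the subsidy, sellers receive Ps = Pb + 26 for each unit, where Pb is the price buyers pay.
Supply in terms of Pb becomes Qs = -735 + 9(Pb + 26) = -501 + 9Pb. Setting this equal to demand: 357 - 4Pb = -501 + 9Pb, so Pb = 66.
Sellers receive Ps = 66 + 26 = 92; Q' = 357 − 4·66 = 93.
The subsidy expands output by 93 − 21 = 72 past the efficient level; on those units the gap between marginal cost and willingness to pay runs from 0 up to 26.
DWL = ½ × 26 × 72 = 936.

Deadweight loss = €936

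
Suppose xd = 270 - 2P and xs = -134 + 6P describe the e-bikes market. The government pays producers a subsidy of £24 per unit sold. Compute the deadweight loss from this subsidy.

Deadweight loss = £432

Pre-subsidy: 270 - 2P = -134 + 6P gives P* = 50.5, x* = 169.
With the subsidy, sellers receive Ps = Pb + 24 for each unit, where Pb is the price buyers pay.
Supply in terms of Pb becomes xs = -134 + 6(Pb + 24) = 10 + 6Pb. Setting this equal to demand: 270 - 2Pb = 10 + 6Pb, so Pb = 32.5.
Sellers receive Ps = 32.5 + 24 = 56.5; x' = 270 − 2·32.5 = 205.
The subsidy expands output by 205 − 169 = 36 past the efficient level; on those units the gap between marginal cost and willingness to pay runs from 0 up to 24.
DWL = ½ × 24 × 36 = 432.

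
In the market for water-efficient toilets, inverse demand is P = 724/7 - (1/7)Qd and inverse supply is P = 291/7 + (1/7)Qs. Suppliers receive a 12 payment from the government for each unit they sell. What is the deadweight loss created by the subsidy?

Pre-subsidy: 724/7 - (1/7)Q = 291/7 + (1/7)Q gives Q* = 216.5 and P* = 72.5.
With the subsidy, sellers receive Ps = Pb + 12 for each unit, where Pb is the price buyers pay.
On the curves, Pb = 724/7 - (1/7)Q and Ps = 291/7 + (1/7)Q; the wedge Ps − Pb = 12 gives 291/7 + (1/7)Q − (724/7 - (1/7)Q) = 12, so Q' = 258.5.
Then Pb = 724/7 − (1/7)·258.5 = 66.5 and Ps = 291/7 + (1/7)·258.5 = 78.5.
The subsidy expands output by 258.5 − 216.5 = 42 past the efficient level; on those units the gap between marginal cost and willingness to pay runs from 0 up to 12.
DWL = ½ × 12 × 42 = 252.

Deadweight loss = 252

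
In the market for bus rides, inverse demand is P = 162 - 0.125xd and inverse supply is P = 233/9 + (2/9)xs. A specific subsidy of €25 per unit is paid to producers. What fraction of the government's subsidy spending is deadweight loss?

DWL / government spending = 9/116

Pre-subsidy: 162 - 0.125x = 233/9 + (2/9)x gives x* = 392 and P* = 113.
With the subsidy, sellers receive Ps = Pb + 25 for each unit, where Pb is the price buyers pay.
On the curves, Pb = 162 - 0.125x and Ps = 233/9 + (2/9)x; the wedge Ps − Pb = 25 gives 233/9 + (2/9)x − (162 - 0.125x) = 25, so x' = 464.
Then Pb = 162 − 0.125·464 = 104 and Ps = 233/9 + (2/9)·464 = 129.
ΔCS = ½(392 + 464)(113 − 104) = 3852; ΔPS = ½(392 + 464)(129 − 113) = 6848.
Government spending = 25 × 464 = 11600.
DWL = ½ × 25 × (464 − 392) = 900; fraction = 900 / 11600 = 9/116.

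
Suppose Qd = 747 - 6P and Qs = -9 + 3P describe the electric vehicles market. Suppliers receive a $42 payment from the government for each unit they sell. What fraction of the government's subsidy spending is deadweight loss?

DWL / government spending = 14/109

Pre-subsidy: 747 - 6P = -9 + 3P gives P* = 84, Q* = 243.
With the subsidy, sellers receive Ps = Pb + 42 for each unit, where Pb is the price buyers pay.
Supply in terms of Pb becomes Qs = -9 + 3(Pb + 42) = 117 + 3Pb. Setting this equal to demand: 747 - 6Pb = 117 + 3Pb, so Pb = 70.
Sellers receive Ps = 70 + 42 = 112; Q' = 747 − 6·70 = 327.
ΔCS = ½(243 + 327)(84 − 70) = 3990; ΔPS = ½(243 + 327)(112 − 84) = 7980.
Government spending = 42 × 327 = 13734.
DWL = ½ × 42 × (327 − 243) = 1764; fraction = 1764 / 13734 = 14/109.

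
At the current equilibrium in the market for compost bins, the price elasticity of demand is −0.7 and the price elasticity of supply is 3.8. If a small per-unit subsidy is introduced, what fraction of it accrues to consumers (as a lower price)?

Consumer share = 38/45

For a small subsidy around the equilibrium, the benefit split depends on the relative slopes, which at a point are proportional to the elasticities.
Buyer share = εs/(εs + |εd|) = 3.8/(3.8 + 0.7) = 38/45; seller share = |εd|/(εs + |εd|) = 7/45.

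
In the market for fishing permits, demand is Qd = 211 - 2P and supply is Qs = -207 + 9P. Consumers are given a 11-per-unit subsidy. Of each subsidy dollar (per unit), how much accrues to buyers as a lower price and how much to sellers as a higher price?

Pre-subsidy: 211 - 2P = -207 + 9P gives P* = 38, Q* = 135.
With the rebate, buyers effectively pay Pb = Ps − 11, where Ps is the price sellers receive.
Demand in terms of Ps becomes Qd = 211 − 2(Ps − 11) = 233 - 2Ps. Setting this equal to supply: 233 - 2Ps = -207 + 9Ps, so Ps = 40.
Buyers pay Pb = 40 − 11 = 29; Q' = -207 + 9·40 = 153.
Buyers' price falls by P* − Pb = 38 − 29 = 9; sellers' price rises by Ps − P* = 40 − 38 = 2.

Buyers gain 9 per unit; sellers gain 2 per unit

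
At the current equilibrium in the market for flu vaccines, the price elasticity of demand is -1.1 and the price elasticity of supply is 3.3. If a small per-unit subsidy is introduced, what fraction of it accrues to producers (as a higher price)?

Producer share = 0.25

For a small subsidy around the equilibrium, the benefit split depends on the relative slopes, which at a point are proportional to the elasticities.
Buyer share = εs/(εs + |εd|) = 3.3/(3.3 + 1.1) = 0.75; seller share = |εd|/(εs + |εd|) = 0.25.
So producers capture 0.25 of the subsidy.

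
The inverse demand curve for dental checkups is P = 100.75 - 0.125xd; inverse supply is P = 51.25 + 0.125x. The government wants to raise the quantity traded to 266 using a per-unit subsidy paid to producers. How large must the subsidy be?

At x = 266, from the demand curve buyers pay Pb = 100.75 − 0.125·266 = 67.5; from the supply curve sellers need Ps = 51.25 + 0.125·266 = 84.5.
The subsidy must fill the gap: s = Ps − Pb = 84.5 − 67.5 = 17.

Required subsidy s = 17 per unit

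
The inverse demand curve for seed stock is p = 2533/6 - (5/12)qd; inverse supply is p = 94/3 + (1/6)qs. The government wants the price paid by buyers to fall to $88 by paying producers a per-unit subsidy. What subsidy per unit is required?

At a buyer price of 88, quantity demanded is 1013.2 − 2.4·88 = 802.
Sellers supply 802 only when they receive ps = 94/3 + (1/6)·802 = 165.
s = ps − pb = 165 − 88 = 77.

Required subsidy s = $77 per unit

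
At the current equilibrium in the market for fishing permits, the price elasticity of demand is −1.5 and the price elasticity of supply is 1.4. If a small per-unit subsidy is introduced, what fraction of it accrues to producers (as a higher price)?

Producer share = 15/29

For a small subsidy around the equilibrium, the benefit split depends on the relative slopes, which at a point are proportional to the elasticities.
Buyer share = εs/(εs + |εd|) = 1.4/(1.4 + 1.5) = 14/29; seller share = |εd|/(εs + |εd|) = 15/29.
So producers capture 15/29 of the subsidy.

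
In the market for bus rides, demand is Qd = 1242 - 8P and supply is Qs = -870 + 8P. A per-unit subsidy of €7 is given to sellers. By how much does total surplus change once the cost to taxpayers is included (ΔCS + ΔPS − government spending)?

Net change in total surplus = -€98

Pre-subsidy: 1242 - 8P = -870 + 8P gives P* = 132, Q* = 186.
With the subsidy, sellers receive Ps = Pb + 7 for each unit, where Pb is the price buyers pay.
Supply in terms of Pb becomes Qs = -870 + 8(Pb + 7) = -814 + 8Pb. Setting this equal to demand: 1242 - 8Pb = -814 + 8Pb, so Pb = 128.5.
Sellers receive Ps = 128.5 + 7 = 135.5; Q' = 1242 − 8·128.5 = 214.
ΔCS = ½(186 + 214)(132 − 128.5) = 700; ΔPS = ½(186 + 214)(135.5 − 132) = 700.
Government spending = 7 × 214 = 1498.
Net change = 700 + 700 − 1498 = -98. The loss equals the DWL triangle ½·7·28.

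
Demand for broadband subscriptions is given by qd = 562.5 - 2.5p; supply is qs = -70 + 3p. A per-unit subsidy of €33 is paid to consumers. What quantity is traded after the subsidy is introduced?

q' = 320

Pre-subsidy: 562.5 - 2.5p = -70 + 3p gives p* = 115, q* = 275.
With the rebate, buyers effectively pay pb = ps − 33, where ps is the price sellers receive.
Demand in terms of ps becomes qd = 562.5 − 2.5(ps − 33) = 645 - 2.5ps. Setting this equal to supply: 645 - 2.5ps = -70 + 3ps, so ps = 130.
Buyers pay pb = 130 − 33 = 97; q' = -70 + 3·130 = 320.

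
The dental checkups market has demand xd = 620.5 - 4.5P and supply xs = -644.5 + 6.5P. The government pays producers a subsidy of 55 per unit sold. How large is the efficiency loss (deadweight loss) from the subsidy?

Pre-subsidy: 620.5 - 4.5P = -644.5 + 6.5P gives P* = 115, x* = 103.
With the subsidy, sellers receive Ps = Pb + 55 for each unit, where Pb is the price buyers pay.
Supply in terms of Pb becomes xs = -644.5 + 6.5(Pb + 55) = -287 + 6.5Pb. Setting this equal to demand: 620.5 - 4.5Pb = -287 + 6.5Pb, so Pb = 82.5.
Sellers receive Ps = 82.5 + 55 = 137.5; x' = 620.5 − 4.5·82.5 = 249.25.
The subsidy expands output by 249.25 − 103 = 146.25 past the efficient level; on those units the gap between marginal cost and willingness to pay runs from 0 up to 55.
DWL = ½ × 55 × 146.25 = 4021.875.

Deadweight loss = 4021.875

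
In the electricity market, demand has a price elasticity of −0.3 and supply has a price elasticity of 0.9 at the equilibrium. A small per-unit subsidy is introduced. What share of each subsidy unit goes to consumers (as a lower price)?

Consumer share = 0.75

For a small subsidy around the equilibrium, the benefit split depends on the relative slopes, which at a point are proportional to the elasticities.
Buyer share = εs/(εs + |εd|) = 0.9/(0.9 + 0.3) = 0.75; seller share = |εd|/(εs + |εd|) = 0.25.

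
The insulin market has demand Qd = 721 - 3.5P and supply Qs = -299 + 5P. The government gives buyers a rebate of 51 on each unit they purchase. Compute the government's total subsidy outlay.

Government cost = 20706

Pre-subsidy: 721 - 3.5P = -299 + 5P gives P* = 120, Q* = 301.
With the rebate, buyers effectively pay Pb = Ps − 51, where Ps is the price sellers receive.
Demand in terms of Ps becomes Qd = 721 − 3.5(Ps − 51) = 899.5 - 3.5Ps. Setting this equal to supply: 899.5 - 3.5Ps = -299 + 5Ps, so Ps = 141.
Buyers pay Pb = 141 − 51 = 90; Q' = -299 + 5·141 = 406.
Government outlay = subsidy × quantity = 51 × 406 = 20706.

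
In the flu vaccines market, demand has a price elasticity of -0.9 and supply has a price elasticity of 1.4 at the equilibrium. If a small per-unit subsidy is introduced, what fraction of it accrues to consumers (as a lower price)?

Consumer share = 14/23

For a small subsidy around the equilibrium, the benefit split depends on the relative slopes, which at a point are proportional to the elasticities.
Buyer share = εs/(εs + |εd|) = 1.4/(1.4 + 0.9) = 14/23; seller share = |εd|/(εs + |εd|) = 9/23.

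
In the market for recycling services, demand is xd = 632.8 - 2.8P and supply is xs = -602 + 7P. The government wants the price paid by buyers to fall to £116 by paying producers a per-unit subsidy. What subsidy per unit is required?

Required subsidy s = £14 per unit

At a buyer price of 116, quantity demanded is 632.8 − 2.8·116 = 308.
Sellers supply 308 only when they receive Ps with -602 + 7·Ps = 308, i.e. Ps = 130.
s = Ps − Pb = 130 − 116 = 14.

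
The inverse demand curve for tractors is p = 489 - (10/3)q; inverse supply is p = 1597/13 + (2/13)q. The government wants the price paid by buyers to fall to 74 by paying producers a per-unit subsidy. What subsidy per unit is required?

At a buyer price of 74, quantity demanded is 146.7 − 0.3·74 = 124.5.
Sellers supply 124.5 only when they receive ps = 1597/13 + (2/13)·124.5 = 142.
s = ps − pb = 142 − 74 = 68.

Required subsidy s = 68 per unit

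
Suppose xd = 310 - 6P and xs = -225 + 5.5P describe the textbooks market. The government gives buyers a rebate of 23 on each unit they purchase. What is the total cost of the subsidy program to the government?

Pre-subsidy: 310 - 6P = -225 + 5.5P gives P* = 1070/23, x* = 710/23.
With the rebate, buyers effectively pay Pb = Ps − 23, where Ps is the price sellers receive.
Demand in terms of Ps becomes xd = 310 − 6(Ps − 23) = 448 - 6Ps. Setting this equal to supply: 448 - 6Ps = -225 + 5.5Ps, so Ps = 1346/23.
Buyers pay Pb = 1346/23 − 23 = 817/23; x' = -225 + 5.5·(1346/23) = 2228/23.
Government outlay = subsidy × quantity = 23 × 2228/23 = 2228.

Government cost = 2228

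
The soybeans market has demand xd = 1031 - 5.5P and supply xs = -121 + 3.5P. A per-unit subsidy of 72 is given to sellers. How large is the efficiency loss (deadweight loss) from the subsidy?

Pre-subsidy: 1031 - 5.5P = -121 + 3.5P gives P* = 128, x* = 327.
With the subsidy, sellers receive Ps = Pb + 72 for each unit, where Pb is the price buyers pay.
Supply in terms of Pb becomes xs = -121 + 3.5(Pb + 72) = 131 + 3.5Pb. Setting this equal to demand: 1031 - 5.5Pb = 131 + 3.5Pb, so Pb = 100.
Sellers receive Ps = 100 + 72 = 172; x' = 1031 − 5.5·100 = 481.
The subsidy expands output by 481 − 327 = 154 past the efficient level; on those units the gap between marginal cost and willingness to pay runs from 0 up to 72.
DWL = ½ × 72 × 154 = 5544.

Deadweight loss = 5544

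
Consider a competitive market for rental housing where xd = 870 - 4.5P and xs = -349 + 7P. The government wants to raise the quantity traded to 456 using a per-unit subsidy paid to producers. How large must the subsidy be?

Required subsidy s = 23 per unit

At x = 456, invert demand for the buyer price: Pb = (870 − 456)/4.5 = 92; invert supply for the seller price: Ps = (456 − (-349))/7 = 115.
The subsidy must fill the gap: s = Ps − Pb = 115 − 92 = 23.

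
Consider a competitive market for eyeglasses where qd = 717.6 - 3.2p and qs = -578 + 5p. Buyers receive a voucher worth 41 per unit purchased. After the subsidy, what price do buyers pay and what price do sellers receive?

Buyers pay 133; sellers receive 174

Pre-subsidy: 717.6 - 3.2p = -578 + 5p gives p* = 158, q* = 212.
With the rebate, buyers effectively pay pb = ps − 41, where ps is the price sellers receive.
Demand in terms of ps becomes qd = 717.6 − 3.2(ps − 41) = 848.8 - 3.2ps. Setting this equal to supply: 848.8 - 3.2ps = -578 + 5ps, so ps = 174.
Buyers pay pb = 174 − 41 = 133; q' = -578 + 5·174 = 292.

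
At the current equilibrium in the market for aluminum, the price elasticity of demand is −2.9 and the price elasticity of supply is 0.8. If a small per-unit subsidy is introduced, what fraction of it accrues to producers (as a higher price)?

Producer share = 29/37

For a small subsidy around the equilibrium, the benefit split depends on the relative slopes, which at a point are proportional to the elasticities.
Buyer share = εs/(εs + |εd|) = 0.8/(0.8 + 2.9) = 8/37; seller share = |εd|/(εs + |εd|) = 29/37.
So producers capture 29/37 of the subsidy.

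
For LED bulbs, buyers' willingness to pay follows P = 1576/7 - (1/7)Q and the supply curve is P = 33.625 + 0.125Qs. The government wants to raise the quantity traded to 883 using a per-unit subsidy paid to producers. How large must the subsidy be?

Required subsidy s = 45 per unit

At Q = 883, from the demand curve buyers pay Pb = 1576/7 − (1/7)·883 = 99; from the supply curve sellers need Ps = 33.625 + 0.125·883 = 144.
The subsidy must fill the gap: s = Ps − Pb = 144 − 99 = 45.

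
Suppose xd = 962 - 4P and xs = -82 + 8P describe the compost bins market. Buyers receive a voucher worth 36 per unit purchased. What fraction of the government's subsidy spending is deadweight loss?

DWL / government spending = 24/355

Pre-subsidy: 962 - 4P = -82 + 8P gives P* = 87, x* = 614.
With the rebate, buyers effectively pay Pb = Ps − 36, where Ps is the price sellers receive.
Demand in terms of Ps becomes xd = 962 − 4(Ps − 36) = 1106 - 4Ps. Setting this equal to supply: 1106 - 4Ps = -82 + 8Ps, so Ps = 99.
Buyers pay Pb = 99 − 36 = 63; x' = -82 + 8·99 = 710.
ΔCS = ½(614 + 710)(87 − 63) = 15888; ΔPS = ½(614 + 710)(99 − 87) = 7944.
Government spending = 36 × 710 = 25560.
DWL = ½ × 36 × (710 − 614) = 1728; fraction = 1728 / 25560 = 24/355.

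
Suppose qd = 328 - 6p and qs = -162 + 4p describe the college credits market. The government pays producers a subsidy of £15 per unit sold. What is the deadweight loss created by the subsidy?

Deadweight loss = £270

Pre-subsidy: 328 - 6p = -162 + 4p gives p* = 49, q* = 34.
With the subsidy, sellers receive ps = pb + 15 for each unit, where pb is the price buyers pay.
Supply in terms of pb becomes qs = -162 + 4(pb + 15) = -102 + 4pb. Setting this equal to demand: 328 - 6pb = -102 + 4pb, so pb = 43.
Sellers receive ps = 43 + 15 = 58; q' = 328 − 6·43 = 70.
The subsidy expands output by 70 − 34 = 36 past the efficient level; on those units the gap between marginal cost and willingness to pay runs from 0 up to 15.
DWL = ½ × 15 × 36 = 270.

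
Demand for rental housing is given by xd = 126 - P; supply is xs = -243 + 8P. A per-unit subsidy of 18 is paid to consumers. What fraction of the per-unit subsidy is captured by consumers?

Pre-subsidy: 126 - P = -243 + 8P gives P* = 41, x* = 85.
With the rebate, buyers effectively pay Pb = Ps − 18, where Ps is the price sellers receive.
Demand in terms of Ps becomes xd = 126 − 1(Ps − 18) = 144 - Ps. Setting this equal to supply: 144 - Ps = -243 + 8Ps, so Ps = 43.
Buyers pay Pb = 43 − 18 = 25; x' = -243 + 8·43 = 101.
Buyers' price falls by P* − Pb = 41 − 25 = 16; sellers' price rises by Ps − P* = 43 − 41 = 2.
So consumers capture 16/18 = 8/9 of each unit of subsidy.

Consumer share = 8/9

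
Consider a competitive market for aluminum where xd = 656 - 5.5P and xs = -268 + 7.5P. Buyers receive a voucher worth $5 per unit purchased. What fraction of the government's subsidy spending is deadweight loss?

DWL / government spending = 825/29218

Pre-subsidy: 656 - 5.5P = -268 + 7.5P gives P* = 924/13, x* = 3446/13.
With the rebate, buyers effectively pay Pb = Ps − 5, where Ps is the price sellers receive.
Demand in terms of Ps becomes xd = 656 − 5.5(Ps − 5) = 683.5 - 5.5Ps. Setting this equal to supply: 683.5 - 5.5Ps = -268 + 7.5Ps, so Ps = 1903/26.
Buyers pay Pb = 1903/26 − 5 = 1773/26; x' = -268 + 7.5·(1903/26) = 14609/52.
ΔCS = ½(3446/13 + 14609/52)(924/13 − 1773/26) = 2129475/2704; ΔPS = ½(3446/13 + 14609/52)(1903/26 − 924/13) = 1561615/2704.
Government spending = 5 × 14609/52 = 73045/52.
DWL = ½ × 5 × (14609/52 − 3446/13) = 4125/104; fraction = (4125/104) / (73045/52) = 825/29218.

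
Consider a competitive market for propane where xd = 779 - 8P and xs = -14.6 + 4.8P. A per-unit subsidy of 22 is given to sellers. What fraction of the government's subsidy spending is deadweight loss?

DWL / government spending = 33/349

Pre-subsidy: 779 - 8P = -14.6 + 4.8P gives P* = 62, x* = 283.
With the subsidy, sellers receive Ps = Pb + 22 for each unit, where Pb is the price buyers pay.
Supply in terms of Pb becomes xs = -14.6 + 4.8(Pb + 22) = 91 + 4.8Pb. Setting this equal to demand: 779 - 8Pb = 91 + 4.8Pb, so Pb = 53.75.
Sellers receive Ps = 53.75 + 22 = 75.75; x' = 779 − 8·53.75 = 349.
ΔCS = ½(283 + 349)(62 − 53.75) = 2607; ΔPS = ½(283 + 349)(75.75 − 62) = 4345.
Government spending = 22 × 349 = 7678.
DWL = ½ × 22 × (349 − 283) = 726; fraction = 726 / 7678 = 33/349.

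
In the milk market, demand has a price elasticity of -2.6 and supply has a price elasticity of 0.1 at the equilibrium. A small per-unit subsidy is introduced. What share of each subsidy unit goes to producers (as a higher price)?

For a small subsidy around the equilibrium, the benefit split depends on the relative slopes, which at a point are proportional to the elasticities.
Buyer share = εs/(εs + |εd|) = 0.1/(0.1 + 2.6) = 1/27; seller share = |εd|/(εs + |εd|) = 26/27.
So producers capture 26/27 of the subsidy.

Producer share = 26/27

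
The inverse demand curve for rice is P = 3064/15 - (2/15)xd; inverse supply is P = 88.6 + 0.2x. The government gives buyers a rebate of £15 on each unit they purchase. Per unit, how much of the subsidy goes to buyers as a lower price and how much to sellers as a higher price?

Pre-subsidy: 3064/15 - (2/15)x = 88.6 + 0.2x gives x* = 347 and P* = 158.
With the rebate, buyers effectively pay Pb = Ps − 15, where Ps is the price sellers receive.
On the curves, Pb = 3064/15 - (2/15)x and Ps = 88.6 + 0.2x; the wedge Ps − Pb = 15 gives 88.6 + 0.2x − (3064/15 - (2/15)x) = 15, so x' = 392.
Then Pb = 3064/15 − (2/15)·392 = 152 and Ps = 88.6 + 0.2·392 = 167.
Buyers' price falls by P* − Pb = 158 − 152 = 6; sellers' price rises by Ps − P* = 167 − 158 = 9.

Buyers gain £6 per unit; sellers gain £9 per unit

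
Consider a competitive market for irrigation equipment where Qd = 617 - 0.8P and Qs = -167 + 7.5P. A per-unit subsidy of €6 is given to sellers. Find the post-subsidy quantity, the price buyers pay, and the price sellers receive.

Q' = 45299/83; buyers pay 7390/83; sellers receive 7888/83

Pre-subsidy: 617 - 0.8P = -167 + 7.5P gives P* = 7840/83, Q* = 44939/83.
With the subsidy, sellers receive Ps = Pb + 6 for each unit, where Pb is the price buyers pay.
Supply in terms of Pb becomes Qs = -167 + 7.5(Pb + 6) = -122 + 7.5Pb. Setting this equal to demand: 617 - 0.8Pb = -122 + 7.5Pb, so Pb = 7390/83.
Sellers receive Ps = 7390/83 + 6 = 7888/83; Q' = 617 − 0.8·(7390/83) = 45299/83.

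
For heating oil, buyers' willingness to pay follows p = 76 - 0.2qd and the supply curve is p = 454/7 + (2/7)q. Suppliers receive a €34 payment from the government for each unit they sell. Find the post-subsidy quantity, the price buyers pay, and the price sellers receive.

Pre-subsidy: 76 - 0.2q = 454/7 + (2/7)q gives q* = 390/17 and p* = 1214/17.
With the subsidy, sellers receive ps = pb + 34 for each unit, where pb is the price buyers pay.
On the curves, pb = 76 - 0.2q and ps = 454/7 + (2/7)q; the wedge ps − pb = 34 gives 454/7 + (2/7)q − (76 - 0.2q) = 34, so q' = 1580/17.
Then pb = 76 − 0.2·(1580/17) = 976/17 and ps = 454/7 + (2/7)·(1580/17) = 1554/17.

q' = 1580/17; buyers pay 976/17; sellers receive 1554/17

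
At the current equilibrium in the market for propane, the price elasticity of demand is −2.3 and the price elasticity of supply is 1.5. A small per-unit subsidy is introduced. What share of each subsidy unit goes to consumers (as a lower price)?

Consumer share = 15/38

For a small subsidy around the equilibrium, the benefit split depends on the relative slopes, which at a point are proportional to the elasticities.
Buyer share = εs/(εs + |εd|) = 1.5/(1.5 + 2.3) = 15/38; seller share = |εd|/(εs + |εd|) = 23/38.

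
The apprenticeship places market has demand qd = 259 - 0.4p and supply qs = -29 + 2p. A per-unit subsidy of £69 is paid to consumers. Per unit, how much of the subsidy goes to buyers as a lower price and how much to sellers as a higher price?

Pre-subsidy: 259 - 0.4p = -29 + 2p gives p* = 120, q* = 211.
With the rebate, buyers effectively pay pb = ps − 69, where ps is the price sellers receive.
Demand in terms of ps becomes qd = 259 − 0.4(ps − 69) = 286.6 - 0.4ps. Setting this equal to supply: 286.6 - 0.4ps = -29 + 2ps, so ps = 131.5.
Buyers pay pb = 131.5 − 69 = 62.5; q' = -29 + 2·131.5 = 234.
Buyers' price falls by p* − pb = 120 − 62.5 = 57.5; sellers' price rises by ps − p* = 131.5 − 120 = 11.5.

Buyers gain £57.5 per unit; sellers gain £11.5 per unit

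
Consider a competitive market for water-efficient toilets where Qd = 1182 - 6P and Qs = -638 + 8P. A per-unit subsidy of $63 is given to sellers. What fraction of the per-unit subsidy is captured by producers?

Pre-subsidy: 1182 - 6P = -638 + 8P gives P* = 130, Q* = 402.
With the subsidy, sellers receive Ps = Pb + 63 for each unit, where Pb is the price buyers pay.
Supply in terms of Pb becomes Qs = -638 + 8(Pb + 63) = -134 + 8Pb. Setting this equal to demand: 1182 - 6Pb = -134 + 8Pb, so Pb = 94.
Sellers receive Ps = 94 + 63 = 157; Q' = 1182 − 6·94 = 618.
Buyers' price falls by P* − Pb = 130 − 94 = 36; sellers' price rises by Ps − P* = 157 − 130 = 27.
So producers capture 27/63 = 3/7 of each unit of subsidy.

Producer share = 3/7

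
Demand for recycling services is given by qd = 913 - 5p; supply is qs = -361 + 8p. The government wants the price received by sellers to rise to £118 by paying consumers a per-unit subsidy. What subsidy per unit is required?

Required subsidy s = £52 per unit

At a seller price of 118, quantity supplied is -361 + 8·118 = 583.
Buyers absorb 583 only when they pay pb with 913 − 5·pb = 583, i.e. pb = 66.
s = ps − pb = 118 − 66 = 52.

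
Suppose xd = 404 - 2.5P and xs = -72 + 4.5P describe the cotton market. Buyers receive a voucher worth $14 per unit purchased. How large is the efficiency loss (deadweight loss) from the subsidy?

Pre-subsidy: 404 - 2.5P = -72 + 4.5P gives P* = 68, x* = 234.
With the rebate, buyers effectively pay Pb = Ps − 14, where Ps is the price sellers receive.
Demand in terms of Ps becomes xd = 404 − 2.5(Ps − 14) = 439 - 2.5Ps. Setting this equal to supply: 439 - 2.5Ps = -72 + 4.5Ps, so Ps = 73.
Buyers pay Pb = 73 − 14 = 59; x' = -72 + 4.5·73 = 256.5.
The subsidy expands output by 256.5 − 234 = 22.5 past the efficient level; on those units the gap between marginal cost and willingness to pay runs from 0 up to 14.
DWL = ½ × 14 × 22.5 = 157.5.

Deadweight loss = $157.5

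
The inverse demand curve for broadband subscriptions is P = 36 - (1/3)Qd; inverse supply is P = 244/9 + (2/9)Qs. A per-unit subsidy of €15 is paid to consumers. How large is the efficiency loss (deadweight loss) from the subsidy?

Deadweight loss = €202.5

Pre-subsidy: 36 - (1/3)Q = 244/9 + (2/9)Q gives Q* = 16 and P* = 92/3.
With the rebate, buyers effectively pay Pb = Ps − 15, where Ps is the price sellers receive.
On the curves, Pb = 36 - (1/3)Q and Ps = 244/9 + (2/9)Q; the wedge Ps − Pb = 15 gives 244/9 + (2/9)Q − (36 - (1/3)Q) = 15, so Q' = 43.
Then Pb = 36 − (1/3)·43 = 65/3 and Ps = 244/9 + (2/9)·43 = 110/3.
The subsidy expands output by 43 − 16 = 27 past the efficient level; on those units the gap between marginal cost and willingness to pay runs from 0 up to 15.
DWL = ½ × 15 × 27 = 202.5.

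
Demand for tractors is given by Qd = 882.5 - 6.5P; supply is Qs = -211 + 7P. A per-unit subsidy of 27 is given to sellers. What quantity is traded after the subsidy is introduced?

Q' = 447

Pre-subsidy: 882.5 - 6.5P = -211 + 7P gives P* = 81, Q* = 356.
With the subsidy, sellers receive Ps = Pb + 27 for each unit, where Pb is the price buyers pay.
Supply in terms of Pb becomes Qs = -211 + 7(Pb + 27) = -22 + 7Pb. Setting this equal to demand: 882.5 - 6.5Pb = -22 + 7Pb, so Pb = 67.
Sellers receive Ps = 67 + 27 = 94; Q' = 882.5 − 6.5·67 = 447.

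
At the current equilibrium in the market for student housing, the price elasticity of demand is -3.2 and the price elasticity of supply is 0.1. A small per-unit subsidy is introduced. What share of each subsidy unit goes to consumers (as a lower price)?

Consumer share = 1/33

For a small subsidy around the equilibrium, the benefit split depends on the relative slopes, which at a point are proportional to the elasticities.
Buyer share = εs/(εs + |εd|) = 0.1/(0.1 + 3.2) = 1/33; seller share = |εd|/(εs + |εd|) = 32/33.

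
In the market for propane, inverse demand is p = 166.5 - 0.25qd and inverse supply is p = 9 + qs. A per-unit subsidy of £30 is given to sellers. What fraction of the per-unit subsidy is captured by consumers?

Consumer share = 0.2

Pre-subsidy: 166.5 - 0.25q = 9 + q gives q* = 126 and p* = 135.
With the subsidy, sellers receive ps = pb + 30 for each unit, where pb is the price buyers pay.
On the curves, pb = 166.5 - 0.25q and ps = 9 + q; the wedge ps − pb = 30 gives 9 + q − (166.5 - 0.25q) = 30, so q' = 150.
Then pb = 166.5 − 0.25·150 = 129 and ps = 9 + 1·150 = 159.
Buyers' price falls by p* − pb = 135 − 129 = 6; sellers' price rises by ps − p* = 159 − 135 = 24.
So consumers capture 6/30 = 0.2 of each unit of subsidy.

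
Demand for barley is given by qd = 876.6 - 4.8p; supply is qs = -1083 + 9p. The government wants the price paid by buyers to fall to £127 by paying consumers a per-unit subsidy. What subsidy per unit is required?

At a buyer price of 127, quantity demanded is 876.6 − 4.8·127 = 267.
Sellers supply 267 only when they receive ps with -1083 + 9·ps = 267, i.e. ps = 150.
s = ps − pb = 150 − 127 = 23.

Required subsidy s = £23 per unit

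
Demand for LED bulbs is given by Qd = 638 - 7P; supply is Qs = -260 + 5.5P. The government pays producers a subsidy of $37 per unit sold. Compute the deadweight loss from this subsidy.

Pre-subsidy: 638 - 7P = -260 + 5.5P gives P* = 71.84, Q* = 135.12.
With the subsidy, sellers receive Ps = Pb + 37 for each unit, where Pb is the price buyers pay.
Supply in terms of Pb becomes Qs = -260 + 5.5(Pb + 37) = -56.5 + 5.5Pb. Setting this equal to demand: 638 - 7Pb = -56.5 + 5.5Pb, so Pb = 55.56.
Sellers receive Ps = 55.56 + 37 = 92.56; Q' = 638 − 7·55.56 = 249.08.
The subsidy expands output by 249.08 − 135.12 = 113.96 past the efficient level; on those units the gap between marginal cost and willingness to pay runs from 0 up to 37.
DWL = ½ × 37 × 113.96 = 2108.26.

Deadweight loss = $2108.26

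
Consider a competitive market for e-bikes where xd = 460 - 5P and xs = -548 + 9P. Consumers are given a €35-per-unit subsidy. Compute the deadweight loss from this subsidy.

Pre-subsidy: 460 - 5P = -548 + 9P gives P* = 72, x* = 100.
With the rebate, buyers effectively pay Pb = Ps − 35, where Ps is the price sellers receive.
Demand in terms of Ps becomes xd = 460 − 5(Ps − 35) = 635 - 5Ps. Setting this equal to supply: 635 - 5Ps = -548 + 9Ps, so Ps = 84.5.
Buyers pay Pb = 84.5 − 35 = 49.5; x' = -548 + 9·84.5 = 212.5.
The subsidy expands output by 212.5 − 100 = 112.5 past the efficient level; on those units the gap between marginal cost and willingness to pay runs from 0 up to 35.
DWL = ½ × 35 × 112.5 = 1968.75.

Deadweight loss = €1968.75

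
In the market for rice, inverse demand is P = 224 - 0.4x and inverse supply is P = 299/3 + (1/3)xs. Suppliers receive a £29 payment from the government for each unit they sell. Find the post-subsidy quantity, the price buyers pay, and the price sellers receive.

Pre-subsidy: 224 - 0.4x = 299/3 + (1/3)x gives x* = 1865/11 and P* = 1718/11.
With the subsidy, sellers receive Ps = Pb + 29 for each unit, where Pb is the price buyers pay.
On the curves, Pb = 224 - 0.4x and Ps = 299/3 + (1/3)x; the wedge Ps − Pb = 29 gives 299/3 + (1/3)x − (224 - 0.4x) = 29, so x' = 2300/11.
Then Pb = 224 − 0.4·(2300/11) = 1544/11 and Ps = 299/3 + (1/3)·(2300/11) = 1863/11.

x' = 2300/11; buyers pay 1544/11; sellers receive 1863/11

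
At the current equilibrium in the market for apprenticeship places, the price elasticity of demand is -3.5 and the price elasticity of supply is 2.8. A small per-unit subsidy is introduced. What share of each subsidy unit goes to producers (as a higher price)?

Producer share = 5/9

For a small subsidy around the equilibrium, the benefit split depends on the relative slopes, which at a point are proportional to the elasticities.
Buyer share = εs/(εs + |εd|) = 2.8/(2.8 + 3.5) = 4/9; seller share = |εd|/(εs + |εd|) = 5/9.
So producers capture 5/9 of the subsidy.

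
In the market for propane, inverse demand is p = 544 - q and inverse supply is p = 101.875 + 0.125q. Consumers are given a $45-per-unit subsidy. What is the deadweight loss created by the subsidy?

Pre-subsidy: 544 - q = 101.875 + 0.125q gives q* = 393 and p* = 151.
With the rebate, buyers effectively pay pb = ps − 45, where ps is the price sellers receive.
On the curves, pb = 544 - q and ps = 101.875 + 0.125q; the wedge ps − pb = 45 gives 101.875 + 0.125q − (544 - q) = 45, so q' = 433.
Then pb = 544 − 1·433 = 111 and ps = 101.875 + 0.125·433 = 156.
The subsidy expands output by 433 − 393 = 40 past the efficient level; on those units the gap between marginal cost and willingness to pay runs from 0 up to 45.
DWL = ½ × 45 × 40 = 900.

Deadweight loss = $900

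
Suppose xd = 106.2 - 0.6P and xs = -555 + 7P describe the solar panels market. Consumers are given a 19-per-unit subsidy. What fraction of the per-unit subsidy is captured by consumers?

Pre-subsidy: 106.2 - 0.6P = -555 + 7P gives P* = 87, x* = 54.
With the rebate, buyers effectively pay Pb = Ps − 19, where Ps is the price sellers receive.
Demand in terms of Ps becomes xd = 106.2 − 0.6(Ps − 19) = 117.6 - 0.6Ps. Setting this equal to supply: 117.6 - 0.6Ps = -555 + 7Ps, so Ps = 88.5.
Buyers pay Pb = 88.5 − 19 = 69.5; x' = -555 + 7·88.5 = 64.5.
Buyers' price falls by P* − Pb = 87 − 69.5 = 17.5; sellers' price rises by Ps − P* = 88.5 − 87 = 1.5.
So consumers capture 17.5/19 = 35/38 of each unit of subsidy.

Consumer share = 35/38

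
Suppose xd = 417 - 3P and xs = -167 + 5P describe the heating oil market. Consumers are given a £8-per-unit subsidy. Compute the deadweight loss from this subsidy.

Pre-subsidy: 417 - 3P = -167 + 5P gives P* = 73, x* = 198.
With the rebate, buyers effectively pay Pb = Ps − 8, where Ps is the price sellers receive.
Demand in terms of Ps becomes xd = 417 − 3(Ps − 8) = 441 - 3Ps. Setting this equal to supply: 441 - 3Ps = -167 + 5Ps, so Ps = 76.
Buyers pay Pb = 76 − 8 = 68; x' = -167 + 5·76 = 213.
The subsidy expands output by 213 − 198 = 15 past the efficient level; on those units the gap between marginal cost and willingness to pay runs from 0 up to 8.
DWL = ½ × 8 × 15 = 60.

Deadweight loss = £60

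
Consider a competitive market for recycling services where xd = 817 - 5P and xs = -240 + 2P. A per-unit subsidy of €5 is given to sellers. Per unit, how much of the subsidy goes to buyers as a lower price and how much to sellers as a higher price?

Buyers gain 10/7 per unit; sellers gain 25/7 per unit

Pre-subsidy: 817 - 5P = -240 + 2P gives P* = 151, x* = 62.
With the subsidy, sellers receive Ps = Pb + 5 for each unit, where Pb is the price buyers pay.
Supply in terms of Pb becomes xs = -240 + 2(Pb + 5) = -230 + 2Pb. Setting this equal to demand: 817 - 5Pb = -230 + 2Pb, so Pb = 1047/7.
Sellers receive Ps = 1047/7 + 5 = 1082/7; x' = 817 − 5·(1047/7) = 484/7.
Buyers' price falls by P* − Pb = 151 − 1047/7 = 10/7; sellers' price rises by Ps − P* = 1082/7 − 151 = 25/7.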